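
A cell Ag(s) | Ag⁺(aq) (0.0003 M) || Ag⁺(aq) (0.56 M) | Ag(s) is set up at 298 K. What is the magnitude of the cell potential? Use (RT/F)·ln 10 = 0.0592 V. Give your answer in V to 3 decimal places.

For a concentration cell E°cell = 0, since both electrodes use the same couple.
The compartment with the higher Ag⁺(aq) concentration (0.56 M) acts as the cathode; ions are reduced there and produced at the dilute (0.0003 M) anode.
With n = 1, Ecell = −(0.0592/1)·log([dilute]/[conc]) = −(0.0592/1)·log(0.0003/0.56) = +0.194 V.

0.194 V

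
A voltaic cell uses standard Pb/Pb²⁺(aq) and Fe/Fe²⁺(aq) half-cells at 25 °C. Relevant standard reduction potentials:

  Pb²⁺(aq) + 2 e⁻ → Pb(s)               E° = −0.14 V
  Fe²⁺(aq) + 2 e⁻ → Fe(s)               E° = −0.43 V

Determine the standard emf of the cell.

+0.29 V

Of the two couples in this cell, the one with the more positive reduction potential is reduced at the cathode: here that is Pb²⁺/Pb (−0.14 V); Fe²⁺/Fe (−0.43 V) is the anode.
E°cell = E°(cathode) − E°(anode) = −0.14 − (−0.43) = +0.29 V.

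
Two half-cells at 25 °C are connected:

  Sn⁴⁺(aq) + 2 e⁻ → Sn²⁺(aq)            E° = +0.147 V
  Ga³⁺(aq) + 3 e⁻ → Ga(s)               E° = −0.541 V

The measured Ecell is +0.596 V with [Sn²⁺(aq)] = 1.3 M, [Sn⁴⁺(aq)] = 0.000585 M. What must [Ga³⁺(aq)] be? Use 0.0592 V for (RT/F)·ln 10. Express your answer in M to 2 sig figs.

0.44 M

The Sn⁴⁺/Sn²⁺ couple has the larger reduction potential, so it is the cathode: E°cell = +0.147 − (−0.541) = +0.688 V and n = 6.
Since E = E° − (0.0592/n)·log Q, log Q = n(E° − E)/0.0592 = 9.324.
Balancing electrons gives 3 Sn⁴⁺(aq) + 2 Ga(s) → 3 Sn²⁺(aq) + 2 Ga³⁺(aq); thus Q = ([Sn²⁺(aq)]^3·[Ga³⁺(aq)]^2) / [Sn⁴⁺(aq)]^3.
Solving for the unknown gives log [Ga³⁺(aq)] = −0.358, so [Ga³⁺(aq)] ≈ 0.44 M.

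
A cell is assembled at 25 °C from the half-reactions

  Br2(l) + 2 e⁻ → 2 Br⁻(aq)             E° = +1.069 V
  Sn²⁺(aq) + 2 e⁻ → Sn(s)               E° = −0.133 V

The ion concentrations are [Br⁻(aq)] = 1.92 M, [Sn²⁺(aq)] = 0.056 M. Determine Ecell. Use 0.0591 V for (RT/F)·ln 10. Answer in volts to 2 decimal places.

Since E°(Br₂/Br⁻) > E°(Sn²⁺/Sn), Br₂/Br⁻ serves as the cathode.
E°cell = +1.069 − (−0.133) = +1.202 V, with n = 2 electrons transferred.
Balancing gives Br2(l) + Sn(s) → 2 Br⁻(aq) + Sn²⁺(aq); hence Q = [Br⁻(aq)]^2·[Sn²⁺(aq)] = 0.206 (log Q = −0.685).
Applying E = E° − (RT ln10/nF)·log Q gives +1.202 − (0.0591/2)(−0.685) = +1.22 V.

+1.22 V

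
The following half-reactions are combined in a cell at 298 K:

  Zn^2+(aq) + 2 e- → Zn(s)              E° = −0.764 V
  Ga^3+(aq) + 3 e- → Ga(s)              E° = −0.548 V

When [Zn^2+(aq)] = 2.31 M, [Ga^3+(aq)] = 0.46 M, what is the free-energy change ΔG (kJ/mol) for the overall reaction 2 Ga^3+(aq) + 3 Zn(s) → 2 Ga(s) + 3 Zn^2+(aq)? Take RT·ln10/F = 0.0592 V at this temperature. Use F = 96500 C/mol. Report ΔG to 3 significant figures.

E°cell = −0.548 − (−0.764) = +0.216 V; the balanced reaction transfers n = 6 electrons.
The reaction quotient is [Zn^2+(aq)]^3 / [Ga^3+(aq)]^2 = 58.3; by Nernst, E = +0.216 − (0.0592/6)(1.765) = +0.1986 V.
ΔG = −nFE = −(6)(96500)(+0.1986) J/mol = −115 kJ/mol.

−115 kJ/mol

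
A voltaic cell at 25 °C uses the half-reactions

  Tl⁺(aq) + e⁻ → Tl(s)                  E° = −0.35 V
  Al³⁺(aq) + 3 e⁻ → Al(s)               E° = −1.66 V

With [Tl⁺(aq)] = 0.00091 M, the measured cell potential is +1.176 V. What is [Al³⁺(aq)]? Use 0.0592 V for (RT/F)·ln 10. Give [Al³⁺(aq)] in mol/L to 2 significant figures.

0.0047 M

Tl⁺/Tl is the cathode (higher E°); E°cell = −0.35 − (−1.66) = +1.31 V with n = 3.
From the Nernst equation, log Q = n(E° − E)/0.0592 = 3·(+1.31 − (+1.176))/0.0592 = 6.791.
For 3 Tl⁺(aq) + Al(s) → 3 Tl(s) + Al³⁺(aq), the reaction quotient is Q = [Al³⁺(aq)] / [Tl⁺(aq)]^3.
Isolating [Al³⁺(aq)] in Q = 10^{6.791} yields log [Al³⁺(aq)] = −2.332, i.e. 0.0047 M.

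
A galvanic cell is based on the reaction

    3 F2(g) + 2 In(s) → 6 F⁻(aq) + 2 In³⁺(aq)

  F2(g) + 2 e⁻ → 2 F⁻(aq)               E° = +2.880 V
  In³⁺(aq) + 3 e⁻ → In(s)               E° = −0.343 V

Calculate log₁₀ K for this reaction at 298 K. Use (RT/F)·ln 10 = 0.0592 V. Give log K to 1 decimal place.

log K = 326.7

The F₂/F⁻ couple is reduced (cathode); E°cell = +2.880 − (−0.343) = +3.223 V with n = 6.
At equilibrium E = 0, so log K = nE°cell / 0.0592 = (6)(+3.223) / 0.0592 = 326.7.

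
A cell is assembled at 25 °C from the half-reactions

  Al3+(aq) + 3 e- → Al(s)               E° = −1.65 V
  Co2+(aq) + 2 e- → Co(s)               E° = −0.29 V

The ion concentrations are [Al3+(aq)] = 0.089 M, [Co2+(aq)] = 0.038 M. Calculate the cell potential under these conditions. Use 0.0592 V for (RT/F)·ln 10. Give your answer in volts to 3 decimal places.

+1.339 V

Since E°(Co²⁺/Co) > E°(Al³⁺/Al), Co²⁺/Co serves as the cathode.
The standard potential is −0.29 − (−1.65) = +1.36 V and the balanced reaction transfers n = 6 electrons.
The balanced reaction is 3 Co2+(aq) + 2 Al(s) → 3 Co(s) + 2 Al3+(aq), so Q = [Al3+(aq)]^2 / [Co2+(aq)]^3 = 144 and log Q = 2.159.
E = E° − (0.0592/n)·log Q = +1.36 − (0.0592/6)(2.159) = +1.339 V.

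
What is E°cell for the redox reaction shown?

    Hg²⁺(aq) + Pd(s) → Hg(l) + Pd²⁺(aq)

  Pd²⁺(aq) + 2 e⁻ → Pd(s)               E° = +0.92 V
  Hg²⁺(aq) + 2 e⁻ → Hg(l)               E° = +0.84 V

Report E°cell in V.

−0.08 V

In the reaction as written, Hg²⁺(aq) is reduced (cathode) and Pd²⁺(aq) is produced by oxidation at the anode.
E°cell = E°(cathode) − E°(anode) = +0.84 − (+0.92) = −0.08 V.
The negative E°cell means the reaction is non-spontaneous in the direction written.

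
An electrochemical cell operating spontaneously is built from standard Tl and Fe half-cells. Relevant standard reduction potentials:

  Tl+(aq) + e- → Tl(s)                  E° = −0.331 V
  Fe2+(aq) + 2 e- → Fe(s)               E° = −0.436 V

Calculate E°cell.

Of the two couples in this cell, the one with the more positive reduction potential is reduced at the cathode: here that is Tl⁺/Tl (−0.331 V); Fe²⁺/Fe (−0.436 V) is the anode.
E°cell = E°(cathode) − E°(anode) = −0.331 − (−0.436) = +0.105 V.

+0.105 V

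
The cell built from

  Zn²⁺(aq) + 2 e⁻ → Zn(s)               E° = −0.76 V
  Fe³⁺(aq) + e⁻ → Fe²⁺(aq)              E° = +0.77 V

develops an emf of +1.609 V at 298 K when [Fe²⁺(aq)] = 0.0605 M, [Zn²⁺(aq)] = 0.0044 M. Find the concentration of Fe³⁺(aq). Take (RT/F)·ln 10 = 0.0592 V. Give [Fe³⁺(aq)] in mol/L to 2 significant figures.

0.087 M

The Fe³⁺/Fe²⁺ couple has the larger reduction potential, so it is the cathode: E°cell = +0.77 − (−0.76) = +1.53 V and n = 2.
Rearranging E = E° − (0.0592/n)·log Q gives log Q = 2(+1.53 − (+1.609))/0.0592 = −2.669.
The balanced reaction is 2 Fe³⁺(aq) + Zn(s) → 2 Fe²⁺(aq) + Zn²⁺(aq), so Q = ([Fe²⁺(aq)]^2·[Zn²⁺(aq)]) / [Fe³⁺(aq)]^2.
Isolating [Fe³⁺(aq)] in Q = 10^{−2.669} yields log [Fe³⁺(aq)] = −1.062, i.e. 0.087 M.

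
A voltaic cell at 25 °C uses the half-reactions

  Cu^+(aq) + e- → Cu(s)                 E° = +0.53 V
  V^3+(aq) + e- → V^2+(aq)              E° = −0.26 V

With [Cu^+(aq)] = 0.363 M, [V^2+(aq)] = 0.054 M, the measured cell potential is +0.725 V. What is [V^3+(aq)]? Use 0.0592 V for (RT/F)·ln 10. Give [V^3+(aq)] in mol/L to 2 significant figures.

The Cu⁺/Cu couple has the larger reduction potential, so it is the cathode: E°cell = +0.53 − (−0.26) = +0.79 V and n = 1.
Since E = E° − (0.0592/n)·log Q, log Q = n(E° − E)/0.0592 = 1.098.
For Cu^+(aq) + V^2+(aq) → Cu(s) + V^3+(aq), the reaction quotient is Q = [V^3+(aq)] / ([Cu^+(aq)]·[V^2+(aq)]).
Isolating [V^3+(aq)] in Q = 10^{1.098} yields log [V^3+(aq)] = −0.610, i.e. 0.25 M.

0.25 M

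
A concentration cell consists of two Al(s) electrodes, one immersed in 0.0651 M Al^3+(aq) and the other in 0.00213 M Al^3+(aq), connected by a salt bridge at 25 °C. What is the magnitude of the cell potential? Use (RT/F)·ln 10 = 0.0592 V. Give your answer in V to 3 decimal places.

0.029 V

For a concentration cell E°cell = 0, since both electrodes use the same couple.
The compartment with the higher Al^3+(aq) concentration (0.0651 M) acts as the cathode; ions are reduced there and produced at the dilute (0.00213 M) anode.
With n = 3, Ecell = −(0.0592/3)·log([dilute]/[conc]) = −(0.0592/3)·log(0.00213/0.0651) = +0.029 V.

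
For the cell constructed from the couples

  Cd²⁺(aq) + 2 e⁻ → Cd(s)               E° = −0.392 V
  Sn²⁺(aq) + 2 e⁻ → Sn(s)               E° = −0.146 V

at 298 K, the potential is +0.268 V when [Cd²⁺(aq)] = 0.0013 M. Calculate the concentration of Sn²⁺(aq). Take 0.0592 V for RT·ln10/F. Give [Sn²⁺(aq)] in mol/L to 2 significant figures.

The Sn²⁺/Sn couple has the larger reduction potential, so it is the cathode: E°cell = −0.146 − (−0.392) = +0.246 V and n = 2.
Rearranging E = E° − (0.0592/n)·log Q gives log Q = 2(+0.246 − (+0.268))/0.0592 = −0.743.
The balanced reaction is Sn²⁺(aq) + Cd(s) → Sn(s) + Cd²⁺(aq), so Q = [Cd²⁺(aq)] / [Sn²⁺(aq)].
Isolating [Sn²⁺(aq)] in Q = 10^{−0.743} yields log [Sn²⁺(aq)] = −2.143, i.e. 0.0072 M.

0.0072 M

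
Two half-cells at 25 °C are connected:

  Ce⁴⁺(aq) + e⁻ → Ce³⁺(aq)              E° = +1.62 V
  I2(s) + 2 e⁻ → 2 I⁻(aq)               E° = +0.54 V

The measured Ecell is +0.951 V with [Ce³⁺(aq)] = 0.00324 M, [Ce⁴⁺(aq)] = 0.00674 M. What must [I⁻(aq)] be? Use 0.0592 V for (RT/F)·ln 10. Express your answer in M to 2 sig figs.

Ce⁴⁺/Ce³⁺ is the cathode (higher E°); E°cell = +1.62 − (+0.54) = +1.08 V with n = 2.
Rearranging E = E° − (0.0592/n)·log Q gives log Q = 2(+1.08 − (+0.951))/0.0592 = 4.358.
For 2 Ce⁴⁺(aq) + 2 I⁻(aq) → 2 Ce³⁺(aq) + I2(s), the reaction quotient is Q = [Ce³⁺(aq)]^2 / ([Ce⁴⁺(aq)]^2·[I⁻(aq)]^2).
Solving for the unknown gives log [I⁻(aq)] = −2.497, so [I⁻(aq)] ≈ 0.0032 M.

0.0032 M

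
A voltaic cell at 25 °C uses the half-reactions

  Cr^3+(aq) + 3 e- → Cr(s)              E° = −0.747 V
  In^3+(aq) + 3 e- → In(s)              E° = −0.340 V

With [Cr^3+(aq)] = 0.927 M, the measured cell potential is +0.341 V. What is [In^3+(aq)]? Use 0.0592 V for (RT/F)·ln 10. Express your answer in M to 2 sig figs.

0.00042 M

In³⁺/In is the cathode (higher E°); E°cell = −0.340 − (−0.747) = +0.407 V with n = 3.
Rearranging E = E° − (0.0592/n)·log Q gives log Q = 3(+0.407 − (+0.341))/0.0592 = 3.345.
For In^3+(aq) + Cr(s) → In(s) + Cr^3+(aq), the reaction quotient is Q = [Cr^3+(aq)] / [In^3+(aq)].
Solving for the unknown gives log [In^3+(aq)] = −3.378, so [In^3+(aq)] ≈ 0.00042 M.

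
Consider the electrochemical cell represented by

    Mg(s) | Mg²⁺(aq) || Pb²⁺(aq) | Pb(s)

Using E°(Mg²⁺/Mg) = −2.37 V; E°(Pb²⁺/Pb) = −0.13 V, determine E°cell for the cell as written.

By convention the left-hand electrode in cell notation is the anode (oxidation) and the right-hand electrode is the cathode (reduction).
E°cell = E°(right) − E°(left) = −0.13 − (−2.37) = +2.24 V.

+2.24 V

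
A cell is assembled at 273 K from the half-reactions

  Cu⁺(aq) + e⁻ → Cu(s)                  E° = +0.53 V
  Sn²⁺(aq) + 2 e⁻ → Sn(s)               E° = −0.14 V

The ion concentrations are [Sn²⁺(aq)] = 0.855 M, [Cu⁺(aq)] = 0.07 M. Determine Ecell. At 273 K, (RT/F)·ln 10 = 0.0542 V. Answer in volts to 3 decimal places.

+0.609 V

Since E°(Cu⁺/Cu) > E°(Sn²⁺/Sn), Cu⁺/Cu serves as the cathode.
E°cell = +0.53 − (−0.14) = +0.67 V, with n = 2 electrons transferred.
The balanced reaction is 2 Cu⁺(aq) + Sn(s) → 2 Cu(s) + Sn²⁺(aq), so Q = [Sn²⁺(aq)] / [Cu⁺(aq)]^2 = 174 and log Q = 2.242.
E = E° − (0.0542/n)·log Q = +0.67 − (0.0542/2)(2.242) = +0.609 V.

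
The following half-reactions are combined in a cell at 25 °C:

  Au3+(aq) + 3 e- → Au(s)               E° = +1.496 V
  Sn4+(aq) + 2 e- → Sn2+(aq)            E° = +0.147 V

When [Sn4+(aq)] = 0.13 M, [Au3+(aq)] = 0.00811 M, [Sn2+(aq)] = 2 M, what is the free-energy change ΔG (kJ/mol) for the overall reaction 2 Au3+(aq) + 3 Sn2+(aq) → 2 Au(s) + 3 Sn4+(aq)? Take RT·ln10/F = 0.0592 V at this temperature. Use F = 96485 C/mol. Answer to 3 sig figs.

E°cell = +1.496 − (+0.147) = +1.349 V; the balanced reaction transfers n = 6 electrons.
Q = [Sn4+(aq)]^3 / ([Au3+(aq)]^2·[Sn2+(aq)]^3) = 4.18, so log Q = 0.621 and E = +1.349 − (0.0592/6)(0.621) = +1.3429 V.
Then ΔG = −nFE = −6 × 96485 × +1.3429 J/mol = −777 kJ/mol.

−777 kJ/mol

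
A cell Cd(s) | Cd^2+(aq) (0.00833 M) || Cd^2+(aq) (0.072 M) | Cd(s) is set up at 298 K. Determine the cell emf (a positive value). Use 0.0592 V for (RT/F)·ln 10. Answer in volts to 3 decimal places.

For a concentration cell E°cell = 0, since both electrodes use the same couple.
The compartment with the higher Cd^2+(aq) concentration (0.072 M) acts as the cathode; ions are reduced there and produced at the dilute (0.00833 M) anode.
With n = 2, Ecell = −(0.0592/2)·log([dilute]/[conc]) = −(0.0592/2)·log(0.00833/0.072) = +0.028 V.

0.028 V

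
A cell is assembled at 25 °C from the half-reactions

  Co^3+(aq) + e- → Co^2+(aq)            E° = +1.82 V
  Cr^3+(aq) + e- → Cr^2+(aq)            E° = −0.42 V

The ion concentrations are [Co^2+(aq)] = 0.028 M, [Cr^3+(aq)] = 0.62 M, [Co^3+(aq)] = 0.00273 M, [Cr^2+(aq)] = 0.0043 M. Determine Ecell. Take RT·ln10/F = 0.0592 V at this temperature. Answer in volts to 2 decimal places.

The Co³⁺/Co²⁺ couple has the more positive E°, so it is the cathode; Cr³⁺/Cr²⁺ is the anode.
The standard potential is +1.82 − (−0.42) = +2.24 V and the balanced reaction transfers n = 1 electron.
The balanced reaction is Co^3+(aq) + Cr^2+(aq) → Co^2+(aq) + Cr^3+(aq), so Q = ([Co^2+(aq)]·[Cr^3+(aq)]) / ([Co^3+(aq)]·[Cr^2+(aq)]) = 1.48×10^3 and log Q = 3.170.
By the Nernst equation, E = +2.24 − (0.0592/1)·(3.170) = +2.05 V.

+2.05 V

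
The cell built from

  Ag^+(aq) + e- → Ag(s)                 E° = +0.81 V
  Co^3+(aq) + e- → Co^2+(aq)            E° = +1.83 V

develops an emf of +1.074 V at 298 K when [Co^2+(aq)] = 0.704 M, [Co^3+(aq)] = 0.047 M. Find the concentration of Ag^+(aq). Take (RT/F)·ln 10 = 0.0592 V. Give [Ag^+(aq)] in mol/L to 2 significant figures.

0.0082 M

With Co³⁺/Co²⁺ at the cathode and Ag⁺/Ag at the anode, E°cell = +1.83 − (+0.81) = +1.02 V (n = 1).
From the Nernst equation, log Q = n(E° − E)/0.0592 = 1·(+1.02 − (+1.074))/0.0592 = −0.912.
For Co^3+(aq) + Ag(s) → Co^2+(aq) + Ag^+(aq), the reaction quotient is Q = ([Co^2+(aq)]·[Ag^+(aq)]) / [Co^3+(aq)].
Solving for the unknown gives log [Ag^+(aq)] = −2.087, so [Ag^+(aq)] ≈ 0.0082 M.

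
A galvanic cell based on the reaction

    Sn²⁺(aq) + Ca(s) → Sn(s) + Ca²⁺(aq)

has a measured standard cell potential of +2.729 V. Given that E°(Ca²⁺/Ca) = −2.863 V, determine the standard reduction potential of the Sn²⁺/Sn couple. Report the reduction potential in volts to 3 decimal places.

−0.134 V

In the reaction as written the Sn²⁺/Sn couple is reduced (cathode) and Ca²⁺/Ca is oxidized (anode), so E°cell = E°(Sn²⁺/Sn) − E°(Ca²⁺/Ca).
E°(Sn²⁺/Sn) = E°cell + E°(anode) = +2.729 + (−2.863) = −0.134 V.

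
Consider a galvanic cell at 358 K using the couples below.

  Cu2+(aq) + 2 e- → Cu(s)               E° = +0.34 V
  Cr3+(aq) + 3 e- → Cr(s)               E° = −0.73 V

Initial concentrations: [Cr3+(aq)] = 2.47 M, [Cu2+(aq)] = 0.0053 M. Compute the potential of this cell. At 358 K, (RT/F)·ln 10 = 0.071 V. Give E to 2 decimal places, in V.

+0.98 V

The Cu²⁺/Cu couple has the more positive E°, so it is the cathode; Cr³⁺/Cr is the anode.
E°cell = E°cat − E°an = +0.34 − (−0.73) = +1.07 V; n = 6.
Balancing gives 3 Cu2+(aq) + 2 Cr(s) → 3 Cu(s) + 2 Cr3+(aq); hence Q = [Cr3+(aq)]^2 / [Cu2+(aq)]^3 = 4.1×10^7 (log Q = 7.613).
By the Nernst equation, E = +1.07 − (0.071/6)·(7.613) = +0.98 V.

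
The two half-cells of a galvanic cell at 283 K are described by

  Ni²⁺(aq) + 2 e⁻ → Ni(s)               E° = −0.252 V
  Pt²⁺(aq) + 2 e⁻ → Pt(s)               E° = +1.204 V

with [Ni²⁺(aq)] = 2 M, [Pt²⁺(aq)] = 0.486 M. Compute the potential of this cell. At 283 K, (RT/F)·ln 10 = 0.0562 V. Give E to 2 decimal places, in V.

+1.44 V

Pt²⁺/Pt is reduced (cathode, E° = +1.204 V) and Ni²⁺/Ni is oxidized (anode).
E°cell = +1.204 − (−0.252) = +1.456 V, with n = 2 electrons transferred.
For the overall reaction Pt²⁺(aq) + Ni(s) → Pt(s) + Ni²⁺(aq), Q = [Ni²⁺(aq)] / [Pt²⁺(aq)] = 4.12, giving log Q = 0.614.
By the Nernst equation, E = +1.456 − (0.0562/2)·(0.614) = +1.44 V.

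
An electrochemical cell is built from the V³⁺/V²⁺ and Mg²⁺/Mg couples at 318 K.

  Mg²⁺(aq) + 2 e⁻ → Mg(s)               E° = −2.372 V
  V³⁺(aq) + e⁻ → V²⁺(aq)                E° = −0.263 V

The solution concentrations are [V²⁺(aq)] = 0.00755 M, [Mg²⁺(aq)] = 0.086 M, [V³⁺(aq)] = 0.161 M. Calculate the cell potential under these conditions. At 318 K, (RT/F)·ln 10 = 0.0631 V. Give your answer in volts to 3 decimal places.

+2.226 V

V³⁺/V²⁺ is reduced (cathode, E° = −0.263 V) and Mg²⁺/Mg is oxidized (anode).
E°cell = −0.263 − (−2.372) = +2.109 V, with n = 2 electrons transferred.
Balancing gives 2 V³⁺(aq) + Mg(s) → 2 V²⁺(aq) + Mg²⁺(aq); hence Q = ([V²⁺(aq)]^2·[Mg²⁺(aq)]) / [V³⁺(aq)]^2 = 0.000189 (log Q = −3.723).
Applying E = E° − (RT ln10/nF)·log Q gives +2.109 − (0.0631/2)(−3.723) = +2.226 V.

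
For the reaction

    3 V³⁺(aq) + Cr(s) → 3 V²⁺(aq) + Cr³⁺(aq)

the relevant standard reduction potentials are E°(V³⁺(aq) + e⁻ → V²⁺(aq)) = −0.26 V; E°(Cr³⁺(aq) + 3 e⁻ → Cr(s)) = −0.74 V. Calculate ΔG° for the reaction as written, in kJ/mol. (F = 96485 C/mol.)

In the reaction as written V³⁺(aq) is reduced, so the V³⁺/V²⁺ couple is the cathode and Cr³⁺/Cr is the anode.
E°cell = −0.26 − (−0.74) = +0.48 V; balancing electrons gives n = 3.
ΔG° = −nFE°cell = −(3)(96485)(+0.48) J/mol = −139 kJ/mol.

−139 kJ/mol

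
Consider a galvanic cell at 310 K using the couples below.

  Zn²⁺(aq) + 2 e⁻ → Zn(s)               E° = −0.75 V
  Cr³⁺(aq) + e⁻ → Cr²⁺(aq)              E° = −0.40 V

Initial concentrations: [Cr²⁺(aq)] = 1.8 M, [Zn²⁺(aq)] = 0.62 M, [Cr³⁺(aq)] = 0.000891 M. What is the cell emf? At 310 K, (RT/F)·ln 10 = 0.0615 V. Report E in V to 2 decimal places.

+0.15 V

The Cr³⁺/Cr²⁺ couple has the more positive E°, so it is the cathode; Zn²⁺/Zn is the anode.
The standard potential is −0.40 − (−0.75) = +0.35 V and the balanced reaction transfers n = 2 electrons.
Balancing gives 2 Cr³⁺(aq) + Zn(s) → 2 Cr²⁺(aq) + Zn²⁺(aq); hence Q = ([Cr²⁺(aq)]^2·[Zn²⁺(aq)]) / [Cr³⁺(aq)]^2 = 2.53×10^6 (log Q = 6.403).
Applying E = E° − (RT ln10/nF)·log Q gives +0.35 − (0.0615/2)(6.403) = +0.15 V.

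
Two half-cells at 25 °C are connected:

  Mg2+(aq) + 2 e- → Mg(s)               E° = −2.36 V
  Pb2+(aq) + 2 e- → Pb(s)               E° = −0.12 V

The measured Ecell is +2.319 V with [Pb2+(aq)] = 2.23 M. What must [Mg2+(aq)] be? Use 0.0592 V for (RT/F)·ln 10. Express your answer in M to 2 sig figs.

0.0048 M

Pb²⁺/Pb is the cathode (higher E°); E°cell = −0.12 − (−2.36) = +2.24 V with n = 2.
From the Nernst equation, log Q = n(E° − E)/0.0592 = 2·(+2.24 − (+2.319))/0.0592 = −2.669.
Balancing electrons gives Pb2+(aq) + Mg(s) → Pb(s) + Mg2+(aq); thus Q = [Mg2+(aq)] / [Pb2+(aq)].
Substituting the known concentrations and solving, log [Mg2+(aq)] = −2.321 and [Mg2+(aq)] = 0.0048 M.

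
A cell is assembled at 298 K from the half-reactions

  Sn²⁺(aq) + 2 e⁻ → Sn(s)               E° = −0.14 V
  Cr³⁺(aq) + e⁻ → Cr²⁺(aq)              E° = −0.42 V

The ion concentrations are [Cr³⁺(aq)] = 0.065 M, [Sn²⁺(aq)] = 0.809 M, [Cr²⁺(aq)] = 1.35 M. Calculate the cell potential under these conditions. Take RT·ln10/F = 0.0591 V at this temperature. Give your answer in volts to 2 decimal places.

+0.36 V

The Sn²⁺/Sn couple has the more positive E°, so it is the cathode; Cr³⁺/Cr²⁺ is the anode.
E°cell = E°cat − E°an = −0.14 − (−0.42) = +0.28 V; n = 2.
The balanced reaction is Sn²⁺(aq) + 2 Cr²⁺(aq) → Sn(s) + 2 Cr³⁺(aq), so Q = [Cr³⁺(aq)]^2 / ([Sn²⁺(aq)]·[Cr²⁺(aq)]^2) = 0.00287 and log Q = −2.543.
E = E° − (0.0591/n)·log Q = +0.28 − (0.0591/2)(−2.543) = +0.36 V.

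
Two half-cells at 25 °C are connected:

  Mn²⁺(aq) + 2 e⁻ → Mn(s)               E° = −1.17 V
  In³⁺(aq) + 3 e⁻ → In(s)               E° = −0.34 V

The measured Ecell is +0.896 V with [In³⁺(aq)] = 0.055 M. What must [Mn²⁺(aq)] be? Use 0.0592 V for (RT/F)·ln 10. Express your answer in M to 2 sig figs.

0.00085 M

With In³⁺/In at the cathode and Mn²⁺/Mn at the anode, E°cell = −0.34 − (−1.17) = +0.83 V (n = 6).
Rearranging E = E° − (0.0592/n)·log Q gives log Q = 6(+0.83 − (+0.896))/0.0592 = −6.689.
Balancing electrons gives 2 In³⁺(aq) + 3 Mn(s) → 2 In(s) + 3 Mn²⁺(aq); thus Q = [Mn²⁺(aq)]^3 / [In³⁺(aq)]^2.
Solving for the unknown gives log [Mn²⁺(aq)] = −3.069, so [Mn²⁺(aq)] ≈ 0.00085 M.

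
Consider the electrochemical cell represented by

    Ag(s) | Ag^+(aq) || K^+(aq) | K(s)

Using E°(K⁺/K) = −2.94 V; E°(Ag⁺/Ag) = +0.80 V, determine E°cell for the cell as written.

−3.74 V

By convention the left-hand electrode in cell notation is the anode (oxidation) and the right-hand electrode is the cathode (reduction).
E°cell = E°(right) − E°(left) = −2.94 − (+0.80) = −3.74 V.
The negative sign shows that, as written, the cell would require an external voltage to drive the reaction.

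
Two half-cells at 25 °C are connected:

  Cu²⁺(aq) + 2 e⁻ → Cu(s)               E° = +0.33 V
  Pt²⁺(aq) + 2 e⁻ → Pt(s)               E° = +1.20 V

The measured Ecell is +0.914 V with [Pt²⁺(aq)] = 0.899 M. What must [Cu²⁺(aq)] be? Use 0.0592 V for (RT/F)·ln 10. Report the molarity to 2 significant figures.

The Pt²⁺/Pt couple has the larger reduction potential, so it is the cathode: E°cell = +1.20 − (+0.33) = +0.87 V and n = 2.
Rearranging E = E° − (0.0592/n)·log Q gives log Q = 2(+0.87 − (+0.914))/0.0592 = −1.486.
For Pt²⁺(aq) + Cu(s) → Pt(s) + Cu²⁺(aq), the reaction quotient is Q = [Cu²⁺(aq)] / [Pt²⁺(aq)].
Substituting the known concentrations and solving, log [Cu²⁺(aq)] = −1.532 and [Cu²⁺(aq)] = 0.029 M.

0.029 M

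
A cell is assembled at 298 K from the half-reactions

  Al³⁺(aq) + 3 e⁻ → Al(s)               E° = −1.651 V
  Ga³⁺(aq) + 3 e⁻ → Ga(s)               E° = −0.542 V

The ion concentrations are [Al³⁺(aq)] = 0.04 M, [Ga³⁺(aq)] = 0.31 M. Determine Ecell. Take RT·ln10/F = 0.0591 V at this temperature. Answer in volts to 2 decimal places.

+1.13 V

Ga³⁺/Ga is reduced (cathode, E° = −0.542 V) and Al³⁺/Al is oxidized (anode).
E°cell = E°cat − E°an = −0.542 − (−1.651) = +1.109 V; n = 3.
The balanced reaction is Ga³⁺(aq) + Al(s) → Ga(s) + Al³⁺(aq), so Q = [Al³⁺(aq)] / [Ga³⁺(aq)] = 0.129 and log Q = −0.889.
Applying E = E° − (RT ln10/nF)·log Q gives +1.109 − (0.0591/3)(−0.889) = +1.13 V.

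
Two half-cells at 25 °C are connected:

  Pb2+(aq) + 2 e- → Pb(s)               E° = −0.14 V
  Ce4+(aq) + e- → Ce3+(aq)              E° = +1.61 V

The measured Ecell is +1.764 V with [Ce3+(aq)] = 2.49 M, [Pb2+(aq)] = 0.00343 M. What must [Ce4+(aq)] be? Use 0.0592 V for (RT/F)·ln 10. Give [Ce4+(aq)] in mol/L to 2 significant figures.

0.25 M

With Ce⁴⁺/Ce³⁺ at the cathode and Pb²⁺/Pb at the anode, E°cell = +1.61 − (−0.14) = +1.75 V (n = 2).
From the Nernst equation, log Q = n(E° − E)/0.0592 = 2·(+1.75 − (+1.764))/0.0592 = −0.473.
The balanced reaction is 2 Ce4+(aq) + Pb(s) → 2 Ce3+(aq) + Pb2+(aq), so Q = ([Ce3+(aq)]^2·[Pb2+(aq)]) / [Ce4+(aq)]^2.
Isolating [Ce4+(aq)] in Q = 10^{−0.473} yields log [Ce4+(aq)] = −0.600, i.e. 0.25 M.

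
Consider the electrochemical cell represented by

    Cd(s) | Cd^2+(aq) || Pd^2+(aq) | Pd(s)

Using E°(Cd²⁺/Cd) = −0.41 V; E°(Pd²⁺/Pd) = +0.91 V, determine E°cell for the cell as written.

By convention the left-hand electrode in cell notation is the anode (oxidation) and the right-hand electrode is the cathode (reduction).
E°cell = E°(right) − E°(left) = +0.91 − (−0.41) = +1.32 V.

+1.32 V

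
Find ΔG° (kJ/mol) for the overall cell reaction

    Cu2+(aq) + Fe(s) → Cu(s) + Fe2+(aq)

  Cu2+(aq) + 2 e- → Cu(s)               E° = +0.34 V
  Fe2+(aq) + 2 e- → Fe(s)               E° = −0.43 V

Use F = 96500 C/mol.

−149 kJ/mol

In the reaction as written Cu2+(aq) is reduced, so the Cu²⁺/Cu couple is the cathode and Fe²⁺/Fe is the anode.
E°cell = +0.34 − (−0.43) = +0.77 V; balancing electrons gives n = 2.
ΔG° = −nFE°cell = −(2)(96500)(+0.77) J/mol = −149 kJ/mol.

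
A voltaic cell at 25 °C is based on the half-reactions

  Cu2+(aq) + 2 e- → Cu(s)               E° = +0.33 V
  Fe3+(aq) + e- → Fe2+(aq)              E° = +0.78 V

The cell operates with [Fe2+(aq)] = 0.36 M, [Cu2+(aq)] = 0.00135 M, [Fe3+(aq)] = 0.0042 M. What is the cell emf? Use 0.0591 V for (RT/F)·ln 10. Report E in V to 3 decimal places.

+0.421 V

The Fe³⁺/Fe²⁺ couple has the more positive E°, so it is the cathode; Cu²⁺/Cu is the anode.
The standard potential is +0.78 − (+0.33) = +0.45 V and the balanced reaction transfers n = 2 electrons.
For the overall reaction 2 Fe3+(aq) + Cu(s) → 2 Fe2+(aq) + Cu2+(aq), Q = ([Fe2+(aq)]^2·[Cu2+(aq)]) / [Fe3+(aq)]^2 = 9.92, giving log Q = 0.996.
Applying E = E° − (RT ln10/nF)·log Q gives +0.45 − (0.0591/2)(0.996) = +0.421 V.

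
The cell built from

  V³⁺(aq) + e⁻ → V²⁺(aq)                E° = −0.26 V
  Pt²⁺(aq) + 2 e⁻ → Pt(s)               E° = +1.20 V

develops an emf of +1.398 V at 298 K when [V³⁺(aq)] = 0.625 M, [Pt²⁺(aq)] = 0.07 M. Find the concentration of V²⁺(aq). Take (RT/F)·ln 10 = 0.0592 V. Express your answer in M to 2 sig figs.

0.21 M

Pt²⁺/Pt is the cathode (higher E°); E°cell = +1.20 − (−0.26) = +1.46 V with n = 2.
Since E = E° − (0.0592/n)·log Q, log Q = n(E° − E)/0.0592 = 2.095.
For Pt²⁺(aq) + 2 V²⁺(aq) → Pt(s) + 2 V³⁺(aq), the reaction quotient is Q = [V³⁺(aq)]^2 / ([Pt²⁺(aq)]·[V²⁺(aq)]^2).
Substituting the known concentrations and solving, log [V²⁺(aq)] = −0.674 and [V²⁺(aq)] = 0.21 M.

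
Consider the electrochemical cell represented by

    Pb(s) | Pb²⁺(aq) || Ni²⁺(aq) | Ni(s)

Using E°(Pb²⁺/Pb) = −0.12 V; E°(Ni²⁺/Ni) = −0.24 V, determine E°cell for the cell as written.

By convention the left-hand electrode in cell notation is the anode (oxidation) and the right-hand electrode is the cathode (reduction).
E°cell = E°(right) − E°(left) = −0.24 − (−0.12) = −0.12 V.
The negative sign shows that, as written, the cell would require an external voltage to drive the reaction.

−0.12 V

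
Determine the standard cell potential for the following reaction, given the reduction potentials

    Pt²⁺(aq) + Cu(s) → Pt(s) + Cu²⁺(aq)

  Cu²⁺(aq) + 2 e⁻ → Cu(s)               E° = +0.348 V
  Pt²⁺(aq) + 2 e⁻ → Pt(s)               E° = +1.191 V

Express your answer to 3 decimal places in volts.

+0.843 V

In the reaction as written, Pt²⁺(aq) is reduced (cathode) and Cu²⁺(aq) is produced by oxidation at the anode.
E°cell = E°(cathode) − E°(anode) = +1.191 − (+0.348) = +0.843 V.
The positive value indicates the reaction is spontaneous as written.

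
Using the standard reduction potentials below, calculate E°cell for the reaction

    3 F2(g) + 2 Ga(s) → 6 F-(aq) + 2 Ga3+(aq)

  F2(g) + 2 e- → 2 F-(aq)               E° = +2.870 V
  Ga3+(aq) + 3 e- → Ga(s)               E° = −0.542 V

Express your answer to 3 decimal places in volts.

+3.412 V

F2(g) gains electrons, so the F₂/F⁻ couple is the cathode; the Ga³⁺/Ga couple is the anode.
E°cell = E°(cathode) − E°(anode) = +2.870 − (−0.542) = +3.412 V.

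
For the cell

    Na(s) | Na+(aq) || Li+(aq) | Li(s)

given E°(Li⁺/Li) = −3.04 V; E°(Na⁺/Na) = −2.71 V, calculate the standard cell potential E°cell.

−0.33 V

By convention the left-hand electrode in cell notation is the anode (oxidation) and the right-hand electrode is the cathode (reduction).
E°cell = E°(right) − E°(left) = −3.04 − (−2.71) = −0.33 V.
The negative sign shows that, as written, the cell would require an external voltage to drive the reaction.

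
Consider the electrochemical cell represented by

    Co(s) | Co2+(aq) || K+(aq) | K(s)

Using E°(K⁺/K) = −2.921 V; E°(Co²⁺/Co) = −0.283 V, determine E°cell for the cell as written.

−2.638 V

By convention the left-hand electrode in cell notation is the anode (oxidation) and the right-hand electrode is the cathode (reduction).
E°cell = E°(right) − E°(left) = −2.921 − (−0.283) = −2.638 V.
The negative sign shows that, as written, the cell would require an external voltage to drive the reaction.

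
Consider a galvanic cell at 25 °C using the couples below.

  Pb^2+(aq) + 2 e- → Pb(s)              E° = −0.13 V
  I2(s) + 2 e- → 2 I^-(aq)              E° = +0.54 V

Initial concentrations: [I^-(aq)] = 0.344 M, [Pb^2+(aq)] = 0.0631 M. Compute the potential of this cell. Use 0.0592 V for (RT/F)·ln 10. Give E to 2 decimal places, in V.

I₂/I⁻ is reduced (cathode, E° = +0.54 V) and Pb²⁺/Pb is oxidized (anode).
E°cell = +0.54 − (−0.13) = +0.67 V, with n = 2 electrons transferred.
Balancing gives I2(s) + Pb(s) → 2 I^-(aq) + Pb^2+(aq); hence Q = [I^-(aq)]^2·[Pb^2+(aq)] = 0.00747 (log Q = −2.127).
By the Nernst equation, E = +0.67 − (0.0592/2)·(−2.127) = +0.73 V.

+0.73 V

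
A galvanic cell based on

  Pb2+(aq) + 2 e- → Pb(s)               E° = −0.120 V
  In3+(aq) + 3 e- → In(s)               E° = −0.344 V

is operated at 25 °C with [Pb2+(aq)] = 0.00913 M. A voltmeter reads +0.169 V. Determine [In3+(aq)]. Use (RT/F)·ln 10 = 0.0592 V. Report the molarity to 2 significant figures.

0.53 M

With Pb²⁺/Pb at the cathode and In³⁺/In at the anode, E°cell = −0.120 − (−0.344) = +0.224 V (n = 6).
Rearranging E = E° − (0.0592/n)·log Q gives log Q = 6(+0.224 − (+0.169))/0.0592 = 5.574.
Balancing electrons gives 3 Pb2+(aq) + 2 In(s) → 3 Pb(s) + 2 In3+(aq); thus Q = [In3+(aq)]^2 / [Pb2+(aq)]^3.
Isolating [In3+(aq)] in Q = 10^{5.574} yields log [In3+(aq)] = −0.272, i.e. 0.53 M.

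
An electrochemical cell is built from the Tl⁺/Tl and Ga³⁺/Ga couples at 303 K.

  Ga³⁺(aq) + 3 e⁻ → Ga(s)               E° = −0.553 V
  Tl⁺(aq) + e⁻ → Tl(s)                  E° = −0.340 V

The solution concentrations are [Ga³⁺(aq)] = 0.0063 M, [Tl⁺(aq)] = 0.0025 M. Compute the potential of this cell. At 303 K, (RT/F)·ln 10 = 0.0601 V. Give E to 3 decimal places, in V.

+0.101 V

Since E°(Tl⁺/Tl) > E°(Ga³⁺/Ga), Tl⁺/Tl serves as the cathode.
E°cell = −0.340 − (−0.553) = +0.213 V, with n = 3 electrons transferred.
For the overall reaction 3 Tl⁺(aq) + Ga(s) → 3 Tl(s) + Ga³⁺(aq), Q = [Ga³⁺(aq)] / [Tl⁺(aq)]^3 = 4.03×10^5, giving log Q = 5.606.
Applying E = E° − (RT ln10/nF)·log Q gives +0.213 − (0.0601/3)(5.606) = +0.101 V.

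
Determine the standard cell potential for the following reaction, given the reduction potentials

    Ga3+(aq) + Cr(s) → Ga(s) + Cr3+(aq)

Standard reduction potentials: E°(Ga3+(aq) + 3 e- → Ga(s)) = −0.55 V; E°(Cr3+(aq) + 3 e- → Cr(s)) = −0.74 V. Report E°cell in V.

+0.19 V

Ga3+(aq) gains electrons, so the Ga³⁺/Ga couple is the cathode; the Cr³⁺/Cr couple is the anode.
E°cell = E°(cathode) − E°(anode) = −0.55 − (−0.74) = +0.19 V.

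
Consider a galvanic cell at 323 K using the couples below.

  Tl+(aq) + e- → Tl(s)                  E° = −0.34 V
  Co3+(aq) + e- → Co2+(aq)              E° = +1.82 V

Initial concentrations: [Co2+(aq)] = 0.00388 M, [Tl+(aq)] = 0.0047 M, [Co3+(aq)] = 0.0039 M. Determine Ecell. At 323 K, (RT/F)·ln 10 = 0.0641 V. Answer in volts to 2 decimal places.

Co³⁺/Co²⁺ is reduced (cathode, E° = +1.82 V) and Tl⁺/Tl is oxidized (anode).
The standard potential is +1.82 − (−0.34) = +2.16 V and the balanced reaction transfers n = 1 electron.
For the overall reaction Co3+(aq) + Tl(s) → Co2+(aq) + Tl+(aq), Q = ([Co2+(aq)]·[Tl+(aq)]) / [Co3+(aq)] = 0.00468, giving log Q = −2.330.
Applying E = E° − (RT ln10/nF)·log Q gives +2.16 − (0.0641/1)(−2.330) = +2.31 V.

+2.31 V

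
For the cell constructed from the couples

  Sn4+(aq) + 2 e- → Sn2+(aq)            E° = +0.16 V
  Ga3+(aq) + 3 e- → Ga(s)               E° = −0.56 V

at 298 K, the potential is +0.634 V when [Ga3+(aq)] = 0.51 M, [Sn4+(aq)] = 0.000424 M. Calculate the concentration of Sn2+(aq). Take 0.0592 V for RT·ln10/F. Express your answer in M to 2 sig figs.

Sn⁴⁺/Sn²⁺ is the cathode (higher E°); E°cell = +0.16 − (−0.56) = +0.72 V with n = 6.
Since E = E° − (0.0592/n)·log Q, log Q = n(E° − E)/0.0592 = 8.716.
For 3 Sn4+(aq) + 2 Ga(s) → 3 Sn2+(aq) + 2 Ga3+(aq), the reaction quotient is Q = ([Sn2+(aq)]^3·[Ga3+(aq)]^2) / [Sn4+(aq)]^3.
Substituting the known concentrations and solving, log [Sn2+(aq)] = −0.272 and [Sn2+(aq)] = 0.53 M.

0.53 M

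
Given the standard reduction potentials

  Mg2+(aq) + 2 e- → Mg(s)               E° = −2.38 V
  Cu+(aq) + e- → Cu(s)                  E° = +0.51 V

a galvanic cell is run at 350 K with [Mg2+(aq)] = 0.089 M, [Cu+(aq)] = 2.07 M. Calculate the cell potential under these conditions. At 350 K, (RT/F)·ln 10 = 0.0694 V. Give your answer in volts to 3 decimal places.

+2.948 V

Cu⁺/Cu is reduced (cathode, E° = +0.51 V) and Mg²⁺/Mg is oxidized (anode).
E°cell = E°cat − E°an = +0.51 − (−2.38) = +2.89 V; n = 2.
The balanced reaction is 2 Cu+(aq) + Mg(s) → 2 Cu(s) + Mg2+(aq), so Q = [Mg2+(aq)] / [Cu+(aq)]^2 = 0.0208 and log Q = −1.683.
By the Nernst equation, E = +2.89 − (0.0694/2)·(−1.683) = +2.948 V.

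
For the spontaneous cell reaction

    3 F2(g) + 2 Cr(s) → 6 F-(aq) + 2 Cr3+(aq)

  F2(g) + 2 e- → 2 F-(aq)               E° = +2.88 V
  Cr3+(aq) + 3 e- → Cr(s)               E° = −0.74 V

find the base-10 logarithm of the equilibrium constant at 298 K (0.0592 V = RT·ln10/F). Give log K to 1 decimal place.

The F₂/F⁻ couple is reduced (cathode); E°cell = +2.88 − (−0.74) = +3.62 V with n = 6.
At equilibrium E = 0, so log K = nE°cell / 0.0592 = (6)(+3.62) / 0.0592 = 366.9.

log K = 366.9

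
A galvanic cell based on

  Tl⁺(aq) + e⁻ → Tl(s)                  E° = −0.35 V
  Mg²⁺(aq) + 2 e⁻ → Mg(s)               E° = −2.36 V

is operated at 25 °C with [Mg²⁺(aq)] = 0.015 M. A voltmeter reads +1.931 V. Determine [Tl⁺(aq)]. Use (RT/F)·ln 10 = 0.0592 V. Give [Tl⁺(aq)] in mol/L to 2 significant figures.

Tl⁺/Tl is the cathode (higher E°); E°cell = −0.35 − (−2.36) = +2.01 V with n = 2.
From the Nernst equation, log Q = n(E° − E)/0.0592 = 2·(+2.01 − (+1.931))/0.0592 = 2.669.
The balanced reaction is 2 Tl⁺(aq) + Mg(s) → 2 Tl(s) + Mg²⁺(aq), so Q = [Mg²⁺(aq)] / [Tl⁺(aq)]^2.
Solving for the unknown gives log [Tl⁺(aq)] = −2.246, so [Tl⁺(aq)] ≈ 0.0057 M.

0.0057 M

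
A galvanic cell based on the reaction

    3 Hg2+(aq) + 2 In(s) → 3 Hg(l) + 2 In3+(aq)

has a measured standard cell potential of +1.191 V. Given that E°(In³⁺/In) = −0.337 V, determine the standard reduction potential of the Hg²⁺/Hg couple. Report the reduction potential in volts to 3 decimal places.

+0.854 V

In the reaction as written the Hg²⁺/Hg couple is reduced (cathode) and In³⁺/In is oxidized (anode), so E°cell = E°(Hg²⁺/Hg) − E°(In³⁺/In).
E°(Hg²⁺/Hg) = E°cell + E°(anode) = +1.191 + (−0.337) = +0.854 V.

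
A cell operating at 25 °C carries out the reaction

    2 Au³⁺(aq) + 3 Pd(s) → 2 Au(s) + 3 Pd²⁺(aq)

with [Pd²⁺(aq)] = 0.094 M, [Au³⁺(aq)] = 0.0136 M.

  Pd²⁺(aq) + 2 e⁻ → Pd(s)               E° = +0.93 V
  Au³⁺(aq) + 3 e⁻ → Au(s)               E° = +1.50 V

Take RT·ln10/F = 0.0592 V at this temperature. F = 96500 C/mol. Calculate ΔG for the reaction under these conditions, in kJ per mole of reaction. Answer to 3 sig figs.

E°cell = +1.50 − (+0.93) = +0.57 V; the balanced reaction transfers n = 6 electrons.
The reaction quotient is [Pd²⁺(aq)]^3 / [Au³⁺(aq)]^2 = 4.49; by Nernst, E = +0.57 − (0.0592/6)(0.652) = +0.5636 V.
Then ΔG = −nFE = −6 × 96500 × +0.5636 J/mol = −326 kJ/mol.

−326 kJ/mol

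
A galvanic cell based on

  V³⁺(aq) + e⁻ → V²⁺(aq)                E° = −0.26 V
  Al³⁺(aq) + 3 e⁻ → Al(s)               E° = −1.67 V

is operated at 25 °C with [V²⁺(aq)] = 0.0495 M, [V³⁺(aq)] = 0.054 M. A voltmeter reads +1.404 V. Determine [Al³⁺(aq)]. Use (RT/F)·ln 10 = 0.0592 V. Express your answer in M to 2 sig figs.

The V³⁺/V²⁺ couple has the larger reduction potential, so it is the cathode: E°cell = −0.26 − (−1.67) = +1.41 V and n = 3.
From the Nernst equation, log Q = n(E° − E)/0.0592 = 3·(+1.41 − (+1.404))/0.0592 = 0.304.
For 3 V³⁺(aq) + Al(s) → 3 V²⁺(aq) + Al³⁺(aq), the reaction quotient is Q = ([V²⁺(aq)]^3·[Al³⁺(aq)]) / [V³⁺(aq)]^3.
Solving for the unknown gives log [Al³⁺(aq)] = 0.417, so [Al³⁺(aq)] ≈ 2.6 M.

2.6 M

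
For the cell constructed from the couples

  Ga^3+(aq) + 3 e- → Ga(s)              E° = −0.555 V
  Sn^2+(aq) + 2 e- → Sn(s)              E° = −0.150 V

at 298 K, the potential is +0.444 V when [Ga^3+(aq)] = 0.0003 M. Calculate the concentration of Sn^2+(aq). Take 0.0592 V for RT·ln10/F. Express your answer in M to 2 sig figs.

0.093 M

The Sn²⁺/Sn couple has the larger reduction potential, so it is the cathode: E°cell = −0.150 − (−0.555) = +0.405 V and n = 6.
From the Nernst equation, log Q = n(E° − E)/0.0592 = 6·(+0.405 − (+0.444))/0.0592 = −3.953.
The balanced reaction is 3 Sn^2+(aq) + 2 Ga(s) → 3 Sn(s) + 2 Ga^3+(aq), so Q = [Ga^3+(aq)]^2 / [Sn^2+(aq)]^3.
Substituting the known concentrations and solving, log [Sn^2+(aq)] = −1.031 and [Sn^2+(aq)] = 0.093 M.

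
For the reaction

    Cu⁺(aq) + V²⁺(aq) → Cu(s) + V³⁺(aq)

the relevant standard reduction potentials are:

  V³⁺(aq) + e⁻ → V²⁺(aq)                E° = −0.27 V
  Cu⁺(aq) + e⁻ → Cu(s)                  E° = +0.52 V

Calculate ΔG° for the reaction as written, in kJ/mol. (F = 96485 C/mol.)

−76.2 kJ/mol

In the reaction as written Cu⁺(aq) is reduced, so the Cu⁺/Cu couple is the cathode and V³⁺/V²⁺ is the anode.
E°cell = +0.52 − (−0.27) = +0.79 V; balancing electrons gives n = 1.
ΔG° = −nFE°cell = −(1)(96485)(+0.79) J/mol = −76.2 kJ/mol.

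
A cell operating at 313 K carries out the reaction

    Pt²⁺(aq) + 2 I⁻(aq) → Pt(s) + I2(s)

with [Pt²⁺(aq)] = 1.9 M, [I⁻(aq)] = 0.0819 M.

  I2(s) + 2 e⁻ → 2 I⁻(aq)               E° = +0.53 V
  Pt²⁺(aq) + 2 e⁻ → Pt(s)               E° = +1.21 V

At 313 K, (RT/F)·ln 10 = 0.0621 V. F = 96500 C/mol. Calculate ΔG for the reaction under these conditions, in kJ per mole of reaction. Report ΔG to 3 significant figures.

−120 kJ/mol

E°cell = +1.21 − (+0.53) = +0.68 V; the balanced reaction transfers n = 2 electrons.
The reaction quotient is 1 / ([Pt²⁺(aq)]·[I⁻(aq)]^2) = 78.5; by Nernst, E = +0.68 − (0.0621/2)(1.895) = +0.6212 V.
Finally ΔG = −nFE = −(2)(96500 C/mol)(+0.6212 V) = −120 kJ/mol.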